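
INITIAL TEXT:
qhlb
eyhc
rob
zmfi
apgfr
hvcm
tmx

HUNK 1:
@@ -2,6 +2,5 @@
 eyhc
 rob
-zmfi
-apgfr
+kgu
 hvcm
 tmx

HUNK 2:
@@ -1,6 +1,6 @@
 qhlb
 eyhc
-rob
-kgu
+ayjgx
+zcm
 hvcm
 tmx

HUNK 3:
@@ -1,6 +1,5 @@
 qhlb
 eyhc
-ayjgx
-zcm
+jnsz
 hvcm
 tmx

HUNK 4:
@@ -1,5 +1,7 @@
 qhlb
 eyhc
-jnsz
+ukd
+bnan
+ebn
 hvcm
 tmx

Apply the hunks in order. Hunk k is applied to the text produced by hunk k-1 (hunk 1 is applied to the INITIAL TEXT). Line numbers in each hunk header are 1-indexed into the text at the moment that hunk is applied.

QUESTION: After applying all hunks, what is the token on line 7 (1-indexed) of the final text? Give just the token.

Hunk 1: at line 2 remove [zmfi,apgfr] add [kgu] -> 6 lines: qhlb eyhc rob kgu hvcm tmx
Hunk 2: at line 1 remove [rob,kgu] add [ayjgx,zcm] -> 6 lines: qhlb eyhc ayjgx zcm hvcm tmx
Hunk 3: at line 1 remove [ayjgx,zcm] add [jnsz] -> 5 lines: qhlb eyhc jnsz hvcm tmx
Hunk 4: at line 1 remove [jnsz] add [ukd,bnan,ebn] -> 7 lines: qhlb eyhc ukd bnan ebn hvcm tmx
Final line 7: tmx

Answer: tmx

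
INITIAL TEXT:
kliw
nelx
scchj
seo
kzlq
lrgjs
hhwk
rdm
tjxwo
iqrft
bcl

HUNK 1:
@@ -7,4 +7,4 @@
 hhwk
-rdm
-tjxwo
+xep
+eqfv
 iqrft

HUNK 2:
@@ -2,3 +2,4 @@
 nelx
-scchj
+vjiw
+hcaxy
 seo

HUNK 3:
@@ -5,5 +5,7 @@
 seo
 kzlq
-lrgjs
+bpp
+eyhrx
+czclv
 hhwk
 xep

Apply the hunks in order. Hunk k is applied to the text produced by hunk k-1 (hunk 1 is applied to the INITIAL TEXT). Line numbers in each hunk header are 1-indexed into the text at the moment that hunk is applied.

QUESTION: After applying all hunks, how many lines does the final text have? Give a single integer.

Hunk 1: at line 7 remove [rdm,tjxwo] add [xep,eqfv] -> 11 lines: kliw nelx scchj seo kzlq lrgjs hhwk xep eqfv iqrft bcl
Hunk 2: at line 2 remove [scchj] add [vjiw,hcaxy] -> 12 lines: kliw nelx vjiw hcaxy seo kzlq lrgjs hhwk xep eqfv iqrft bcl
Hunk 3: at line 5 remove [lrgjs] add [bpp,eyhrx,czclv] -> 14 lines: kliw nelx vjiw hcaxy seo kzlq bpp eyhrx czclv hhwk xep eqfv iqrft bcl
Final line count: 14

Answer: 14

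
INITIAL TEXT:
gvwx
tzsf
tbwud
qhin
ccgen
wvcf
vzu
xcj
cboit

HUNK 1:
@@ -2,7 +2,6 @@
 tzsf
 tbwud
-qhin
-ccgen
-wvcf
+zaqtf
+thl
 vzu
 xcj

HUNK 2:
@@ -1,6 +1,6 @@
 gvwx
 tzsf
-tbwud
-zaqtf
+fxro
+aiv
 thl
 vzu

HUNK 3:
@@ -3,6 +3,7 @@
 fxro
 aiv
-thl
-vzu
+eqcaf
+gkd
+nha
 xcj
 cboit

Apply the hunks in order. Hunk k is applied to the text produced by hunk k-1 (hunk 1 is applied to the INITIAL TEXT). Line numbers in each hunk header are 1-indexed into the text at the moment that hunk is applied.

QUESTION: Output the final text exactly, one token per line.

Hunk 1: at line 2 remove [qhin,ccgen,wvcf] add [zaqtf,thl] -> 8 lines: gvwx tzsf tbwud zaqtf thl vzu xcj cboit
Hunk 2: at line 1 remove [tbwud,zaqtf] add [fxro,aiv] -> 8 lines: gvwx tzsf fxro aiv thl vzu xcj cboit
Hunk 3: at line 3 remove [thl,vzu] add [eqcaf,gkd,nha] -> 9 lines: gvwx tzsf fxro aiv eqcaf gkd nha xcj cboit

Answer: gvwx
tzsf
fxro
aiv
eqcaf
gkd
nha
xcj
cboit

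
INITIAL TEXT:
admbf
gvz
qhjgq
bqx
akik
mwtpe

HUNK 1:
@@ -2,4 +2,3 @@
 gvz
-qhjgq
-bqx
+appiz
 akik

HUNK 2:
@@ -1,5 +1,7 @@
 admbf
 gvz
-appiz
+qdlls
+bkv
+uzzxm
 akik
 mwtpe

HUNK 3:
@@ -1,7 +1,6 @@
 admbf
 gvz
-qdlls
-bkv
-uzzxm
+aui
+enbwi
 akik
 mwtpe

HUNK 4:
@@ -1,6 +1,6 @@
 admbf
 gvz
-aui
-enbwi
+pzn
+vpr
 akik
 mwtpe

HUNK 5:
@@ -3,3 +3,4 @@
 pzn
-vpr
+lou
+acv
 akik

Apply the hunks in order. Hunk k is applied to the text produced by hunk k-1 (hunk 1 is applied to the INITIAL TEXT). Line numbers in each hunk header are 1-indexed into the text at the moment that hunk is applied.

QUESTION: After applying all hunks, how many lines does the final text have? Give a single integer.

Answer: 7

Derivation:
Hunk 1: at line 2 remove [qhjgq,bqx] add [appiz] -> 5 lines: admbf gvz appiz akik mwtpe
Hunk 2: at line 1 remove [appiz] add [qdlls,bkv,uzzxm] -> 7 lines: admbf gvz qdlls bkv uzzxm akik mwtpe
Hunk 3: at line 1 remove [qdlls,bkv,uzzxm] add [aui,enbwi] -> 6 lines: admbf gvz aui enbwi akik mwtpe
Hunk 4: at line 1 remove [aui,enbwi] add [pzn,vpr] -> 6 lines: admbf gvz pzn vpr akik mwtpe
Hunk 5: at line 3 remove [vpr] add [lou,acv] -> 7 lines: admbf gvz pzn lou acv akik mwtpe
Final line count: 7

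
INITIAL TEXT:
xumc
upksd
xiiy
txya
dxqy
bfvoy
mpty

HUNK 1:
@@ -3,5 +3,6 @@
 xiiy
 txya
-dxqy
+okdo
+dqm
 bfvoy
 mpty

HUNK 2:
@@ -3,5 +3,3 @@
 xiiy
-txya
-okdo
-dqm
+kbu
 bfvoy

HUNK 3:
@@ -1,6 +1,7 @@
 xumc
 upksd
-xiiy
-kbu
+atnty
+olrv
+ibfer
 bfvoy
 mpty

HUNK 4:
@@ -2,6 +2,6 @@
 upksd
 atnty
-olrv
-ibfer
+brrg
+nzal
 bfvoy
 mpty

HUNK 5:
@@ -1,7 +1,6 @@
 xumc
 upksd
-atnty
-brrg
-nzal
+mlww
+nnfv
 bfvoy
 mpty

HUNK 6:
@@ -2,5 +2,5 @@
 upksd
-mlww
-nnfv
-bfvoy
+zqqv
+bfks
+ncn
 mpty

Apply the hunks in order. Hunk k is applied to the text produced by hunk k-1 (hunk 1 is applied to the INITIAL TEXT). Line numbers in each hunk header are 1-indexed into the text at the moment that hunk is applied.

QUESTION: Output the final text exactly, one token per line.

Answer: xumc
upksd
zqqv
bfks
ncn
mpty

Derivation:
Hunk 1: at line 3 remove [dxqy] add [okdo,dqm] -> 8 lines: xumc upksd xiiy txya okdo dqm bfvoy mpty
Hunk 2: at line 3 remove [txya,okdo,dqm] add [kbu] -> 6 lines: xumc upksd xiiy kbu bfvoy mpty
Hunk 3: at line 1 remove [xiiy,kbu] add [atnty,olrv,ibfer] -> 7 lines: xumc upksd atnty olrv ibfer bfvoy mpty
Hunk 4: at line 2 remove [olrv,ibfer] add [brrg,nzal] -> 7 lines: xumc upksd atnty brrg nzal bfvoy mpty
Hunk 5: at line 1 remove [atnty,brrg,nzal] add [mlww,nnfv] -> 6 lines: xumc upksd mlww nnfv bfvoy mpty
Hunk 6: at line 2 remove [mlww,nnfv,bfvoy] add [zqqv,bfks,ncn] -> 6 lines: xumc upksd zqqv bfks ncn mpty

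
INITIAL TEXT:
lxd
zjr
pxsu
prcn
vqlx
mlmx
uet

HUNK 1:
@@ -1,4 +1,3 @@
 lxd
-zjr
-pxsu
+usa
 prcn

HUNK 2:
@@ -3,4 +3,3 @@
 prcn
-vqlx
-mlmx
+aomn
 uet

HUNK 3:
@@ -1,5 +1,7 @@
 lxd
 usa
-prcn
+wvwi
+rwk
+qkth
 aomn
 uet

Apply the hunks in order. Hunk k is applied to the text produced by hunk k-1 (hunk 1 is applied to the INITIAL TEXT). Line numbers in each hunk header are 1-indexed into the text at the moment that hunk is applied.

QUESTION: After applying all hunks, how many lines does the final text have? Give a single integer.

Answer: 7

Derivation:
Hunk 1: at line 1 remove [zjr,pxsu] add [usa] -> 6 lines: lxd usa prcn vqlx mlmx uet
Hunk 2: at line 3 remove [vqlx,mlmx] add [aomn] -> 5 lines: lxd usa prcn aomn uet
Hunk 3: at line 1 remove [prcn] add [wvwi,rwk,qkth] -> 7 lines: lxd usa wvwi rwk qkth aomn uet
Final line count: 7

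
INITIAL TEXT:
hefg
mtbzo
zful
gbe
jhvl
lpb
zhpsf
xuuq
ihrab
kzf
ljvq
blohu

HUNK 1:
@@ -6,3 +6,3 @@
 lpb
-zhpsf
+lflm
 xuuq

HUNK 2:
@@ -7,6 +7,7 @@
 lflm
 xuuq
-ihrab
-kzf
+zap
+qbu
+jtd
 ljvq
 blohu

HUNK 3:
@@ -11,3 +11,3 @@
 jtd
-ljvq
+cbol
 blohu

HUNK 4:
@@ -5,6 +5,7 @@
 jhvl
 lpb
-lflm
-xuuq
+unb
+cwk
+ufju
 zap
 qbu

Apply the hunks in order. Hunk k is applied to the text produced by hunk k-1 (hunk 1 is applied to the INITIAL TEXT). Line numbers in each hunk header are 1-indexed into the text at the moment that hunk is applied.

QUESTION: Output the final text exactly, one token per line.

Answer: hefg
mtbzo
zful
gbe
jhvl
lpb
unb
cwk
ufju
zap
qbu
jtd
cbol
blohu

Derivation:
Hunk 1: at line 6 remove [zhpsf] add [lflm] -> 12 lines: hefg mtbzo zful gbe jhvl lpb lflm xuuq ihrab kzf ljvq blohu
Hunk 2: at line 7 remove [ihrab,kzf] add [zap,qbu,jtd] -> 13 lines: hefg mtbzo zful gbe jhvl lpb lflm xuuq zap qbu jtd ljvq blohu
Hunk 3: at line 11 remove [ljvq] add [cbol] -> 13 lines: hefg mtbzo zful gbe jhvl lpb lflm xuuq zap qbu jtd cbol blohu
Hunk 4: at line 5 remove [lflm,xuuq] add [unb,cwk,ufju] -> 14 lines: hefg mtbzo zful gbe jhvl lpb unb cwk ufju zap qbu jtd cbol blohu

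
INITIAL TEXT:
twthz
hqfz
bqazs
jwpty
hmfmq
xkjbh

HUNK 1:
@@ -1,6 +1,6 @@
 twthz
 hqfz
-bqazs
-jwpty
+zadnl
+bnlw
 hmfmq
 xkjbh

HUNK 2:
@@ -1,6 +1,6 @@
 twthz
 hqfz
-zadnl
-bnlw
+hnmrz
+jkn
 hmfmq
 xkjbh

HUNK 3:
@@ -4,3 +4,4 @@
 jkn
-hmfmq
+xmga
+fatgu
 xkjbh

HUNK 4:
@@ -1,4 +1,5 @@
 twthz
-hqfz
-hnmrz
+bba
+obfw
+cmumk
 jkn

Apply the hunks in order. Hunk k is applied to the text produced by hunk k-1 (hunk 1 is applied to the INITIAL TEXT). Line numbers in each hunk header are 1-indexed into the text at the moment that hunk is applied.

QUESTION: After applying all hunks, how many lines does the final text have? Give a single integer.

Answer: 8

Derivation:
Hunk 1: at line 1 remove [bqazs,jwpty] add [zadnl,bnlw] -> 6 lines: twthz hqfz zadnl bnlw hmfmq xkjbh
Hunk 2: at line 1 remove [zadnl,bnlw] add [hnmrz,jkn] -> 6 lines: twthz hqfz hnmrz jkn hmfmq xkjbh
Hunk 3: at line 4 remove [hmfmq] add [xmga,fatgu] -> 7 lines: twthz hqfz hnmrz jkn xmga fatgu xkjbh
Hunk 4: at line 1 remove [hqfz,hnmrz] add [bba,obfw,cmumk] -> 8 lines: twthz bba obfw cmumk jkn xmga fatgu xkjbh
Final line count: 8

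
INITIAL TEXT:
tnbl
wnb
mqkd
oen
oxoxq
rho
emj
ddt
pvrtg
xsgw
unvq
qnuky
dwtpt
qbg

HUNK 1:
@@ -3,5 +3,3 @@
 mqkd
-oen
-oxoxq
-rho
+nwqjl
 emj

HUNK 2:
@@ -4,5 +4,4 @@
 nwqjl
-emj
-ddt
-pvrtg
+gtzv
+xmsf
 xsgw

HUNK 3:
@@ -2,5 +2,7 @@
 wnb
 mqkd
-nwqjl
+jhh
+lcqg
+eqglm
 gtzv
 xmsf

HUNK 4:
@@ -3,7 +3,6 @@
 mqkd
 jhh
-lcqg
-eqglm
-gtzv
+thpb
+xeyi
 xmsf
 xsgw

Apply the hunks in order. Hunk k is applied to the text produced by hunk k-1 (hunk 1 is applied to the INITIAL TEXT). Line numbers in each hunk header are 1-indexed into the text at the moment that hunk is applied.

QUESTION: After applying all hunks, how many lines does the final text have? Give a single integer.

Hunk 1: at line 3 remove [oen,oxoxq,rho] add [nwqjl] -> 12 lines: tnbl wnb mqkd nwqjl emj ddt pvrtg xsgw unvq qnuky dwtpt qbg
Hunk 2: at line 4 remove [emj,ddt,pvrtg] add [gtzv,xmsf] -> 11 lines: tnbl wnb mqkd nwqjl gtzv xmsf xsgw unvq qnuky dwtpt qbg
Hunk 3: at line 2 remove [nwqjl] add [jhh,lcqg,eqglm] -> 13 lines: tnbl wnb mqkd jhh lcqg eqglm gtzv xmsf xsgw unvq qnuky dwtpt qbg
Hunk 4: at line 3 remove [lcqg,eqglm,gtzv] add [thpb,xeyi] -> 12 lines: tnbl wnb mqkd jhh thpb xeyi xmsf xsgw unvq qnuky dwtpt qbg
Final line count: 12

Answer: 12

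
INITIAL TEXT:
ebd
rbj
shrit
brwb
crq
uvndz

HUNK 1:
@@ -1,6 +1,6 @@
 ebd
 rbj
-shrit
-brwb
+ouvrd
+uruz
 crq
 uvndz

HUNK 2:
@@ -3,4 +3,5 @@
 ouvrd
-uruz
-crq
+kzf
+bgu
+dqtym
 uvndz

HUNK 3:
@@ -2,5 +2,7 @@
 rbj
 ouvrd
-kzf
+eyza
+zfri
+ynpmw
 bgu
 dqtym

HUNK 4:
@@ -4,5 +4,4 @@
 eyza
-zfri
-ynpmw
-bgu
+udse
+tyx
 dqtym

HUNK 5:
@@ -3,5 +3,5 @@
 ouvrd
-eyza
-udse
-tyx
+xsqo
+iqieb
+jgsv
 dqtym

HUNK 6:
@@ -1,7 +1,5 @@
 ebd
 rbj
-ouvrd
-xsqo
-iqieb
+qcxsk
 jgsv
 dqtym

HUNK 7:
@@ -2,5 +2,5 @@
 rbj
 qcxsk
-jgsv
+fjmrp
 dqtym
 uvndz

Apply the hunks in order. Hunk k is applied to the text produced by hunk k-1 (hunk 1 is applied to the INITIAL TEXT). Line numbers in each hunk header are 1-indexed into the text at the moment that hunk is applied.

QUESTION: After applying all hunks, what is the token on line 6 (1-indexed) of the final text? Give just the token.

Hunk 1: at line 1 remove [shrit,brwb] add [ouvrd,uruz] -> 6 lines: ebd rbj ouvrd uruz crq uvndz
Hunk 2: at line 3 remove [uruz,crq] add [kzf,bgu,dqtym] -> 7 lines: ebd rbj ouvrd kzf bgu dqtym uvndz
Hunk 3: at line 2 remove [kzf] add [eyza,zfri,ynpmw] -> 9 lines: ebd rbj ouvrd eyza zfri ynpmw bgu dqtym uvndz
Hunk 4: at line 4 remove [zfri,ynpmw,bgu] add [udse,tyx] -> 8 lines: ebd rbj ouvrd eyza udse tyx dqtym uvndz
Hunk 5: at line 3 remove [eyza,udse,tyx] add [xsqo,iqieb,jgsv] -> 8 lines: ebd rbj ouvrd xsqo iqieb jgsv dqtym uvndz
Hunk 6: at line 1 remove [ouvrd,xsqo,iqieb] add [qcxsk] -> 6 lines: ebd rbj qcxsk jgsv dqtym uvndz
Hunk 7: at line 2 remove [jgsv] add [fjmrp] -> 6 lines: ebd rbj qcxsk fjmrp dqtym uvndz
Final line 6: uvndz

Answer: uvndz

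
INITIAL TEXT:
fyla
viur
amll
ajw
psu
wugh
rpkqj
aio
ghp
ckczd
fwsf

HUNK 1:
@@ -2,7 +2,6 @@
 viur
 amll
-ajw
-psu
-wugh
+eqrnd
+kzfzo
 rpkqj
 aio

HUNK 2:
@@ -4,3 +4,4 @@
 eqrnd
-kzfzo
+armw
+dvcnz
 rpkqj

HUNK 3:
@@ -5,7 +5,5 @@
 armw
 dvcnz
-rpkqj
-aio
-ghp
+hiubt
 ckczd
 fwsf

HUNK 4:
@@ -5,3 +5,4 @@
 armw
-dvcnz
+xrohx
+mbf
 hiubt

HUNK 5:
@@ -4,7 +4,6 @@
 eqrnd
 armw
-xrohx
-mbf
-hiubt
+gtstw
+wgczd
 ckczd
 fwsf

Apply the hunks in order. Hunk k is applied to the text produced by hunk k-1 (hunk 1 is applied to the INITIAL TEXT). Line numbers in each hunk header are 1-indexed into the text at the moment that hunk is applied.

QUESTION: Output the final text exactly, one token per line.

Answer: fyla
viur
amll
eqrnd
armw
gtstw
wgczd
ckczd
fwsf

Derivation:
Hunk 1: at line 2 remove [ajw,psu,wugh] add [eqrnd,kzfzo] -> 10 lines: fyla viur amll eqrnd kzfzo rpkqj aio ghp ckczd fwsf
Hunk 2: at line 4 remove [kzfzo] add [armw,dvcnz] -> 11 lines: fyla viur amll eqrnd armw dvcnz rpkqj aio ghp ckczd fwsf
Hunk 3: at line 5 remove [rpkqj,aio,ghp] add [hiubt] -> 9 lines: fyla viur amll eqrnd armw dvcnz hiubt ckczd fwsf
Hunk 4: at line 5 remove [dvcnz] add [xrohx,mbf] -> 10 lines: fyla viur amll eqrnd armw xrohx mbf hiubt ckczd fwsf
Hunk 5: at line 4 remove [xrohx,mbf,hiubt] add [gtstw,wgczd] -> 9 lines: fyla viur amll eqrnd armw gtstw wgczd ckczd fwsf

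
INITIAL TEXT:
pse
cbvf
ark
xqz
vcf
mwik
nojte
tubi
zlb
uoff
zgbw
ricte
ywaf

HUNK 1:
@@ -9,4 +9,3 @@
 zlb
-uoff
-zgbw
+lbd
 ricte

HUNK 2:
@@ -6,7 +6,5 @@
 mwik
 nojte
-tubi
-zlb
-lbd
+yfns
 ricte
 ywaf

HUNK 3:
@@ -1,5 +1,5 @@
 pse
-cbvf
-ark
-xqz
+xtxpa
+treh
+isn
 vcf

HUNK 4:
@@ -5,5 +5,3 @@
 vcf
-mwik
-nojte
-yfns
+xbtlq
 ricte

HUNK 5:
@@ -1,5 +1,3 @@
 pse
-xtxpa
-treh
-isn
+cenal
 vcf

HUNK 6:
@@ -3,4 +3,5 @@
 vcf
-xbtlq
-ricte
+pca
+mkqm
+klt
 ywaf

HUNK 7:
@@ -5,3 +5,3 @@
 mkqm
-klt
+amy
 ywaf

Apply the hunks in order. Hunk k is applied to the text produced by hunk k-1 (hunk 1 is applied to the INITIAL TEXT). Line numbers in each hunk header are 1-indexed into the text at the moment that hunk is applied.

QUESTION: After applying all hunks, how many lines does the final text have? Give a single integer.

Answer: 7

Derivation:
Hunk 1: at line 9 remove [uoff,zgbw] add [lbd] -> 12 lines: pse cbvf ark xqz vcf mwik nojte tubi zlb lbd ricte ywaf
Hunk 2: at line 6 remove [tubi,zlb,lbd] add [yfns] -> 10 lines: pse cbvf ark xqz vcf mwik nojte yfns ricte ywaf
Hunk 3: at line 1 remove [cbvf,ark,xqz] add [xtxpa,treh,isn] -> 10 lines: pse xtxpa treh isn vcf mwik nojte yfns ricte ywaf
Hunk 4: at line 5 remove [mwik,nojte,yfns] add [xbtlq] -> 8 lines: pse xtxpa treh isn vcf xbtlq ricte ywaf
Hunk 5: at line 1 remove [xtxpa,treh,isn] add [cenal] -> 6 lines: pse cenal vcf xbtlq ricte ywaf
Hunk 6: at line 3 remove [xbtlq,ricte] add [pca,mkqm,klt] -> 7 lines: pse cenal vcf pca mkqm klt ywaf
Hunk 7: at line 5 remove [klt] add [amy] -> 7 lines: pse cenal vcf pca mkqm amy ywaf
Final line count: 7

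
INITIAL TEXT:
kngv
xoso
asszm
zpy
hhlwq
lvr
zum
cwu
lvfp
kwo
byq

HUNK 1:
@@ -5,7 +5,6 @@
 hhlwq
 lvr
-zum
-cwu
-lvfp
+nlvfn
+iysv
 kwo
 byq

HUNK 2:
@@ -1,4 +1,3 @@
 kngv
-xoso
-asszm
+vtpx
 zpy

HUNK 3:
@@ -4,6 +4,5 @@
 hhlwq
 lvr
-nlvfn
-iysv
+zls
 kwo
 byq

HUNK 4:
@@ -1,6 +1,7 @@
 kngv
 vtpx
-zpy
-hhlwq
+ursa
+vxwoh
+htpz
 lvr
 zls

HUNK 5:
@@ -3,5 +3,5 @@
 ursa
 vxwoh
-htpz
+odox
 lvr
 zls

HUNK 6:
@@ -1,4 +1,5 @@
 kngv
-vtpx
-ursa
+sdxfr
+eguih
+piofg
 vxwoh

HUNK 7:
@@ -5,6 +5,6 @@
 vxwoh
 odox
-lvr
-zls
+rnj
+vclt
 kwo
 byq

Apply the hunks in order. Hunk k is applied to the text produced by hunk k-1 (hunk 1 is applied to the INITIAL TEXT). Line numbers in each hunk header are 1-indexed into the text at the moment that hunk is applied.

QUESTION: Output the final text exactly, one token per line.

Hunk 1: at line 5 remove [zum,cwu,lvfp] add [nlvfn,iysv] -> 10 lines: kngv xoso asszm zpy hhlwq lvr nlvfn iysv kwo byq
Hunk 2: at line 1 remove [xoso,asszm] add [vtpx] -> 9 lines: kngv vtpx zpy hhlwq lvr nlvfn iysv kwo byq
Hunk 3: at line 4 remove [nlvfn,iysv] add [zls] -> 8 lines: kngv vtpx zpy hhlwq lvr zls kwo byq
Hunk 4: at line 1 remove [zpy,hhlwq] add [ursa,vxwoh,htpz] -> 9 lines: kngv vtpx ursa vxwoh htpz lvr zls kwo byq
Hunk 5: at line 3 remove [htpz] add [odox] -> 9 lines: kngv vtpx ursa vxwoh odox lvr zls kwo byq
Hunk 6: at line 1 remove [vtpx,ursa] add [sdxfr,eguih,piofg] -> 10 lines: kngv sdxfr eguih piofg vxwoh odox lvr zls kwo byq
Hunk 7: at line 5 remove [lvr,zls] add [rnj,vclt] -> 10 lines: kngv sdxfr eguih piofg vxwoh odox rnj vclt kwo byq

Answer: kngv
sdxfr
eguih
piofg
vxwoh
odox
rnj
vclt
kwo
byq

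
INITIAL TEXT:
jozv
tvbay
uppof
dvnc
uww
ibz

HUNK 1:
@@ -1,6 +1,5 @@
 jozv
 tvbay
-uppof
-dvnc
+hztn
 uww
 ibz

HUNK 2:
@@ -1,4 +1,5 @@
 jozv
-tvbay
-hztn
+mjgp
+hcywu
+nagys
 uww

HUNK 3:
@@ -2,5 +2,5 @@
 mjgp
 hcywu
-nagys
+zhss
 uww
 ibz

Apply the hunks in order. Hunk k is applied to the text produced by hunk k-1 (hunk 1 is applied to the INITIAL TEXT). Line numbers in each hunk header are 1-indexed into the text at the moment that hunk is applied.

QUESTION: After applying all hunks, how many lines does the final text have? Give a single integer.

Answer: 6

Derivation:
Hunk 1: at line 1 remove [uppof,dvnc] add [hztn] -> 5 lines: jozv tvbay hztn uww ibz
Hunk 2: at line 1 remove [tvbay,hztn] add [mjgp,hcywu,nagys] -> 6 lines: jozv mjgp hcywu nagys uww ibz
Hunk 3: at line 2 remove [nagys] add [zhss] -> 6 lines: jozv mjgp hcywu zhss uww ibz
Final line count: 6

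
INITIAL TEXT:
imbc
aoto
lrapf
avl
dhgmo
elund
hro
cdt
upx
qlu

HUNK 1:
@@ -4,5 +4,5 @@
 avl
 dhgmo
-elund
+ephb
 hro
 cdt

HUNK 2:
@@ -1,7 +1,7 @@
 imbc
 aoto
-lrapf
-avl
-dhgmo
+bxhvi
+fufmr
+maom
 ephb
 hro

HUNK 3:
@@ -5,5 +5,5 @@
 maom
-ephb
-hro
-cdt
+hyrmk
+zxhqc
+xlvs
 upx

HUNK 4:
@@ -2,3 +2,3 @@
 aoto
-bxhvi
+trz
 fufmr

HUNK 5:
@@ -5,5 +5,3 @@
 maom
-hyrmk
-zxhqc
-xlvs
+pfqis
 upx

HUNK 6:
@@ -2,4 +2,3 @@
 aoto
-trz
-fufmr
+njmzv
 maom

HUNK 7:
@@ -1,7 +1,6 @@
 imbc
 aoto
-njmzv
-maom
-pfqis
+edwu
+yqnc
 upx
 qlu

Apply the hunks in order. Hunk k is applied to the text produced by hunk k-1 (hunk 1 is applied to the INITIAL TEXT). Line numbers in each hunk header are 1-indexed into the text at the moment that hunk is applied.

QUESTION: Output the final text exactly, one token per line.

Answer: imbc
aoto
edwu
yqnc
upx
qlu

Derivation:
Hunk 1: at line 4 remove [elund] add [ephb] -> 10 lines: imbc aoto lrapf avl dhgmo ephb hro cdt upx qlu
Hunk 2: at line 1 remove [lrapf,avl,dhgmo] add [bxhvi,fufmr,maom] -> 10 lines: imbc aoto bxhvi fufmr maom ephb hro cdt upx qlu
Hunk 3: at line 5 remove [ephb,hro,cdt] add [hyrmk,zxhqc,xlvs] -> 10 lines: imbc aoto bxhvi fufmr maom hyrmk zxhqc xlvs upx qlu
Hunk 4: at line 2 remove [bxhvi] add [trz] -> 10 lines: imbc aoto trz fufmr maom hyrmk zxhqc xlvs upx qlu
Hunk 5: at line 5 remove [hyrmk,zxhqc,xlvs] add [pfqis] -> 8 lines: imbc aoto trz fufmr maom pfqis upx qlu
Hunk 6: at line 2 remove [trz,fufmr] add [njmzv] -> 7 lines: imbc aoto njmzv maom pfqis upx qlu
Hunk 7: at line 1 remove [njmzv,maom,pfqis] add [edwu,yqnc] -> 6 lines: imbc aoto edwu yqnc upx qlu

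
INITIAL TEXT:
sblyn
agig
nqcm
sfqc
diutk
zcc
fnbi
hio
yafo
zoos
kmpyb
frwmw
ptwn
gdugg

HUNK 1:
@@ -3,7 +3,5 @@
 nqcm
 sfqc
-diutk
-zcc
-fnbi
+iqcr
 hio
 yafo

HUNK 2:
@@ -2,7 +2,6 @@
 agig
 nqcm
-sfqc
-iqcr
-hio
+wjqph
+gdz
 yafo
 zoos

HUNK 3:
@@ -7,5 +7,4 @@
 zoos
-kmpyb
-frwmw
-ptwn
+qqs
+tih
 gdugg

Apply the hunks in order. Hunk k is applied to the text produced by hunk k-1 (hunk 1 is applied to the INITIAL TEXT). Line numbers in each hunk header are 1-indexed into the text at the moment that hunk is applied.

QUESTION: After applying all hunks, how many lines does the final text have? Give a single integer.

Hunk 1: at line 3 remove [diutk,zcc,fnbi] add [iqcr] -> 12 lines: sblyn agig nqcm sfqc iqcr hio yafo zoos kmpyb frwmw ptwn gdugg
Hunk 2: at line 2 remove [sfqc,iqcr,hio] add [wjqph,gdz] -> 11 lines: sblyn agig nqcm wjqph gdz yafo zoos kmpyb frwmw ptwn gdugg
Hunk 3: at line 7 remove [kmpyb,frwmw,ptwn] add [qqs,tih] -> 10 lines: sblyn agig nqcm wjqph gdz yafo zoos qqs tih gdugg
Final line count: 10

Answer: 10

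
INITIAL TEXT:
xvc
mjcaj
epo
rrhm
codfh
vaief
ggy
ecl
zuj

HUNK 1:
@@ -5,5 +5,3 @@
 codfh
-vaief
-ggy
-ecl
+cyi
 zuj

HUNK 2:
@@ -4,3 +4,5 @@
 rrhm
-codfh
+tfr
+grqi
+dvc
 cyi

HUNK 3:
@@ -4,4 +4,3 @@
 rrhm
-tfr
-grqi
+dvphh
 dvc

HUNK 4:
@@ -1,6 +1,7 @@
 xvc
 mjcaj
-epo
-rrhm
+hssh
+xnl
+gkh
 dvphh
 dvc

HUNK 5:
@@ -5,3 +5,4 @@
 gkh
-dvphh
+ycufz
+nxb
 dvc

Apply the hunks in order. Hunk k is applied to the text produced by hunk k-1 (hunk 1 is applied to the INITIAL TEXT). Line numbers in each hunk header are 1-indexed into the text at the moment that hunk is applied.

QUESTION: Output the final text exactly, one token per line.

Answer: xvc
mjcaj
hssh
xnl
gkh
ycufz
nxb
dvc
cyi
zuj

Derivation:
Hunk 1: at line 5 remove [vaief,ggy,ecl] add [cyi] -> 7 lines: xvc mjcaj epo rrhm codfh cyi zuj
Hunk 2: at line 4 remove [codfh] add [tfr,grqi,dvc] -> 9 lines: xvc mjcaj epo rrhm tfr grqi dvc cyi zuj
Hunk 3: at line 4 remove [tfr,grqi] add [dvphh] -> 8 lines: xvc mjcaj epo rrhm dvphh dvc cyi zuj
Hunk 4: at line 1 remove [epo,rrhm] add [hssh,xnl,gkh] -> 9 lines: xvc mjcaj hssh xnl gkh dvphh dvc cyi zuj
Hunk 5: at line 5 remove [dvphh] add [ycufz,nxb] -> 10 lines: xvc mjcaj hssh xnl gkh ycufz nxb dvc cyi zuj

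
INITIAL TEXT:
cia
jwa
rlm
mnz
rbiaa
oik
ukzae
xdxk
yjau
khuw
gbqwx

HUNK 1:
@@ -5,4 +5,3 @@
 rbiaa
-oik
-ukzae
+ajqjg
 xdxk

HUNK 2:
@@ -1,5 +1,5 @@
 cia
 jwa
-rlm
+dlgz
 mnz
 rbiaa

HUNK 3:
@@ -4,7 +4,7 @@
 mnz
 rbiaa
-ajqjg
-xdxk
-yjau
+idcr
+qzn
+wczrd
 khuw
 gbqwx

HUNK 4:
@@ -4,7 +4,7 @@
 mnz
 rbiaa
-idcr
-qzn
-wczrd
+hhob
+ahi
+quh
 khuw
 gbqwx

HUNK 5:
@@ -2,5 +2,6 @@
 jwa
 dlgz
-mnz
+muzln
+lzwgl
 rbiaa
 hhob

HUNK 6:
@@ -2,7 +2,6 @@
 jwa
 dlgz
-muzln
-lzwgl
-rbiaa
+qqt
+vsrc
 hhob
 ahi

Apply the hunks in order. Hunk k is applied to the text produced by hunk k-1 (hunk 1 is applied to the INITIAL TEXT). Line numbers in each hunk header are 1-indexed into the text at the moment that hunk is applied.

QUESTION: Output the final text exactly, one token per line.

Hunk 1: at line 5 remove [oik,ukzae] add [ajqjg] -> 10 lines: cia jwa rlm mnz rbiaa ajqjg xdxk yjau khuw gbqwx
Hunk 2: at line 1 remove [rlm] add [dlgz] -> 10 lines: cia jwa dlgz mnz rbiaa ajqjg xdxk yjau khuw gbqwx
Hunk 3: at line 4 remove [ajqjg,xdxk,yjau] add [idcr,qzn,wczrd] -> 10 lines: cia jwa dlgz mnz rbiaa idcr qzn wczrd khuw gbqwx
Hunk 4: at line 4 remove [idcr,qzn,wczrd] add [hhob,ahi,quh] -> 10 lines: cia jwa dlgz mnz rbiaa hhob ahi quh khuw gbqwx
Hunk 5: at line 2 remove [mnz] add [muzln,lzwgl] -> 11 lines: cia jwa dlgz muzln lzwgl rbiaa hhob ahi quh khuw gbqwx
Hunk 6: at line 2 remove [muzln,lzwgl,rbiaa] add [qqt,vsrc] -> 10 lines: cia jwa dlgz qqt vsrc hhob ahi quh khuw gbqwx

Answer: cia
jwa
dlgz
qqt
vsrc
hhob
ahi
quh
khuw
gbqwx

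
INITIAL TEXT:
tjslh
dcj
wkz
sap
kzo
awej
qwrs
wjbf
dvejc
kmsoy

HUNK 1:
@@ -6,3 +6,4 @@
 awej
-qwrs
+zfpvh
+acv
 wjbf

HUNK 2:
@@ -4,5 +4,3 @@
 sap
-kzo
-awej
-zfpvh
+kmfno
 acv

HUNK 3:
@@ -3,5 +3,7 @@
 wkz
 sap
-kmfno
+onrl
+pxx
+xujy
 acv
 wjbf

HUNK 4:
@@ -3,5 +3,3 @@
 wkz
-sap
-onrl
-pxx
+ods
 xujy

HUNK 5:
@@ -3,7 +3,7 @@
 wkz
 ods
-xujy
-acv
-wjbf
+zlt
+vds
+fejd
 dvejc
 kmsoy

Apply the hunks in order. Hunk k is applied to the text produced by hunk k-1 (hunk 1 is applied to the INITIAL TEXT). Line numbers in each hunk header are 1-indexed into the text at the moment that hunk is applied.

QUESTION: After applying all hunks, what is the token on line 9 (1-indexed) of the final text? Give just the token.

Answer: kmsoy

Derivation:
Hunk 1: at line 6 remove [qwrs] add [zfpvh,acv] -> 11 lines: tjslh dcj wkz sap kzo awej zfpvh acv wjbf dvejc kmsoy
Hunk 2: at line 4 remove [kzo,awej,zfpvh] add [kmfno] -> 9 lines: tjslh dcj wkz sap kmfno acv wjbf dvejc kmsoy
Hunk 3: at line 3 remove [kmfno] add [onrl,pxx,xujy] -> 11 lines: tjslh dcj wkz sap onrl pxx xujy acv wjbf dvejc kmsoy
Hunk 4: at line 3 remove [sap,onrl,pxx] add [ods] -> 9 lines: tjslh dcj wkz ods xujy acv wjbf dvejc kmsoy
Hunk 5: at line 3 remove [xujy,acv,wjbf] add [zlt,vds,fejd] -> 9 lines: tjslh dcj wkz ods zlt vds fejd dvejc kmsoy
Final line 9: kmsoy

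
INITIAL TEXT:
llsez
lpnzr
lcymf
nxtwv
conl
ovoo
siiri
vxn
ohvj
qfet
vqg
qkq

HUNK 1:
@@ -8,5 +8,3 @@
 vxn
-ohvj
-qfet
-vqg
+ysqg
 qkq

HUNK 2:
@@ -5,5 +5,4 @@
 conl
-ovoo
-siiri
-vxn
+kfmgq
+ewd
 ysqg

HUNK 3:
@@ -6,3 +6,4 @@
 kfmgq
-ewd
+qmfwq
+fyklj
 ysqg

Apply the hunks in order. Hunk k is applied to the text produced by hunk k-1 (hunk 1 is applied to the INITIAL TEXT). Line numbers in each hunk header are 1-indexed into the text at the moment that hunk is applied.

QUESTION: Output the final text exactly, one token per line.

Hunk 1: at line 8 remove [ohvj,qfet,vqg] add [ysqg] -> 10 lines: llsez lpnzr lcymf nxtwv conl ovoo siiri vxn ysqg qkq
Hunk 2: at line 5 remove [ovoo,siiri,vxn] add [kfmgq,ewd] -> 9 lines: llsez lpnzr lcymf nxtwv conl kfmgq ewd ysqg qkq
Hunk 3: at line 6 remove [ewd] add [qmfwq,fyklj] -> 10 lines: llsez lpnzr lcymf nxtwv conl kfmgq qmfwq fyklj ysqg qkq

Answer: llsez
lpnzr
lcymf
nxtwv
conl
kfmgq
qmfwq
fyklj
ysqg
qkq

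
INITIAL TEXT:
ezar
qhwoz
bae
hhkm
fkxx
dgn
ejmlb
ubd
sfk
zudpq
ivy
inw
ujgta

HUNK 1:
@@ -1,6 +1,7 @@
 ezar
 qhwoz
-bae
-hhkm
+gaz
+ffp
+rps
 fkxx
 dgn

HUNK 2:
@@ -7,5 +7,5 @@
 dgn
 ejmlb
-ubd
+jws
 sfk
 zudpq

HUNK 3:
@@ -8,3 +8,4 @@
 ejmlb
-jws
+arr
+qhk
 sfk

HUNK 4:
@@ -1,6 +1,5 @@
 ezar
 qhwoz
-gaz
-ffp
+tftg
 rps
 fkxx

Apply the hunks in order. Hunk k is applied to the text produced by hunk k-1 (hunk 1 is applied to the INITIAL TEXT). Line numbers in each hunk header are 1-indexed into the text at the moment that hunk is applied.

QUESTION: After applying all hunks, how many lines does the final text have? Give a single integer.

Answer: 14

Derivation:
Hunk 1: at line 1 remove [bae,hhkm] add [gaz,ffp,rps] -> 14 lines: ezar qhwoz gaz ffp rps fkxx dgn ejmlb ubd sfk zudpq ivy inw ujgta
Hunk 2: at line 7 remove [ubd] add [jws] -> 14 lines: ezar qhwoz gaz ffp rps fkxx dgn ejmlb jws sfk zudpq ivy inw ujgta
Hunk 3: at line 8 remove [jws] add [arr,qhk] -> 15 lines: ezar qhwoz gaz ffp rps fkxx dgn ejmlb arr qhk sfk zudpq ivy inw ujgta
Hunk 4: at line 1 remove [gaz,ffp] add [tftg] -> 14 lines: ezar qhwoz tftg rps fkxx dgn ejmlb arr qhk sfk zudpq ivy inw ujgta
Final line count: 14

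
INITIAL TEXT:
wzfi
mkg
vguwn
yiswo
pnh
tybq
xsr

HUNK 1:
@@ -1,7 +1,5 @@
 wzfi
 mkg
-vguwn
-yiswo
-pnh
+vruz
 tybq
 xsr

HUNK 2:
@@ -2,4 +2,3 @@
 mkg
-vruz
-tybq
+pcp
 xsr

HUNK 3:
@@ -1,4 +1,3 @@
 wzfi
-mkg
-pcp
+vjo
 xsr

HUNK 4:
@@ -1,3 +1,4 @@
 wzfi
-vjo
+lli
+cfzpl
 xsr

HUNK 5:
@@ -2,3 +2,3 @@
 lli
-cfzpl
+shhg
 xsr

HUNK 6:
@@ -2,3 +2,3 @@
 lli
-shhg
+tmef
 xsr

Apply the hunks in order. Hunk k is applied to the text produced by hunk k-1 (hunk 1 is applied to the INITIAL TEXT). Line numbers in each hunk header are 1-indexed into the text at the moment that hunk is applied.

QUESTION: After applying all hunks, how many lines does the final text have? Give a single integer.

Hunk 1: at line 1 remove [vguwn,yiswo,pnh] add [vruz] -> 5 lines: wzfi mkg vruz tybq xsr
Hunk 2: at line 2 remove [vruz,tybq] add [pcp] -> 4 lines: wzfi mkg pcp xsr
Hunk 3: at line 1 remove [mkg,pcp] add [vjo] -> 3 lines: wzfi vjo xsr
Hunk 4: at line 1 remove [vjo] add [lli,cfzpl] -> 4 lines: wzfi lli cfzpl xsr
Hunk 5: at line 2 remove [cfzpl] add [shhg] -> 4 lines: wzfi lli shhg xsr
Hunk 6: at line 2 remove [shhg] add [tmef] -> 4 lines: wzfi lli tmef xsr
Final line count: 4

Answer: 4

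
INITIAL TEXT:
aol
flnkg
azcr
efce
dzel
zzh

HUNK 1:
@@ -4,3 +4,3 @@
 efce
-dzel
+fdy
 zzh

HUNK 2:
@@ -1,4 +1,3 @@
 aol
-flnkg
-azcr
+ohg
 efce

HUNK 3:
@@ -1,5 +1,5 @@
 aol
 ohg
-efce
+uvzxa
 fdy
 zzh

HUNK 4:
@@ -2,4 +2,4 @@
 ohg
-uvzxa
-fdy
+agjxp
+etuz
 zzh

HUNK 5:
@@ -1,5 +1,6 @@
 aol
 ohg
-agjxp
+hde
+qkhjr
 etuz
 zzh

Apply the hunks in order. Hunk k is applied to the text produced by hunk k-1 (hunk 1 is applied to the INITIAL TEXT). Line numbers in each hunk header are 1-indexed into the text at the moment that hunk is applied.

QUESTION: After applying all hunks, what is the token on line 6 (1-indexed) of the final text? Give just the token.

Answer: zzh

Derivation:
Hunk 1: at line 4 remove [dzel] add [fdy] -> 6 lines: aol flnkg azcr efce fdy zzh
Hunk 2: at line 1 remove [flnkg,azcr] add [ohg] -> 5 lines: aol ohg efce fdy zzh
Hunk 3: at line 1 remove [efce] add [uvzxa] -> 5 lines: aol ohg uvzxa fdy zzh
Hunk 4: at line 2 remove [uvzxa,fdy] add [agjxp,etuz] -> 5 lines: aol ohg agjxp etuz zzh
Hunk 5: at line 1 remove [agjxp] add [hde,qkhjr] -> 6 lines: aol ohg hde qkhjr etuz zzh
Final line 6: zzh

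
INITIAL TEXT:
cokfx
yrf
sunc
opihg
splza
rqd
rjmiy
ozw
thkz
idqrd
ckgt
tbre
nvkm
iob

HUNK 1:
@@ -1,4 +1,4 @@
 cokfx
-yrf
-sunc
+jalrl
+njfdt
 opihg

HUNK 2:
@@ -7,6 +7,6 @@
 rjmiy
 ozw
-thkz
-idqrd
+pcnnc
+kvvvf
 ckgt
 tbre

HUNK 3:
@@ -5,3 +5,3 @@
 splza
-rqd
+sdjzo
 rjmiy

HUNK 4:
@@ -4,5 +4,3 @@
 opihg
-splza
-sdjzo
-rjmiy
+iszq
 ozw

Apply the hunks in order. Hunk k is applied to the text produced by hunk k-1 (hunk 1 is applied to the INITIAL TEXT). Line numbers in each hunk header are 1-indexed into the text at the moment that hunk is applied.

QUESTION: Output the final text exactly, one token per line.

Hunk 1: at line 1 remove [yrf,sunc] add [jalrl,njfdt] -> 14 lines: cokfx jalrl njfdt opihg splza rqd rjmiy ozw thkz idqrd ckgt tbre nvkm iob
Hunk 2: at line 7 remove [thkz,idqrd] add [pcnnc,kvvvf] -> 14 lines: cokfx jalrl njfdt opihg splza rqd rjmiy ozw pcnnc kvvvf ckgt tbre nvkm iob
Hunk 3: at line 5 remove [rqd] add [sdjzo] -> 14 lines: cokfx jalrl njfdt opihg splza sdjzo rjmiy ozw pcnnc kvvvf ckgt tbre nvkm iob
Hunk 4: at line 4 remove [splza,sdjzo,rjmiy] add [iszq] -> 12 lines: cokfx jalrl njfdt opihg iszq ozw pcnnc kvvvf ckgt tbre nvkm iob

Answer: cokfx
jalrl
njfdt
opihg
iszq
ozw
pcnnc
kvvvf
ckgt
tbre
nvkm
iob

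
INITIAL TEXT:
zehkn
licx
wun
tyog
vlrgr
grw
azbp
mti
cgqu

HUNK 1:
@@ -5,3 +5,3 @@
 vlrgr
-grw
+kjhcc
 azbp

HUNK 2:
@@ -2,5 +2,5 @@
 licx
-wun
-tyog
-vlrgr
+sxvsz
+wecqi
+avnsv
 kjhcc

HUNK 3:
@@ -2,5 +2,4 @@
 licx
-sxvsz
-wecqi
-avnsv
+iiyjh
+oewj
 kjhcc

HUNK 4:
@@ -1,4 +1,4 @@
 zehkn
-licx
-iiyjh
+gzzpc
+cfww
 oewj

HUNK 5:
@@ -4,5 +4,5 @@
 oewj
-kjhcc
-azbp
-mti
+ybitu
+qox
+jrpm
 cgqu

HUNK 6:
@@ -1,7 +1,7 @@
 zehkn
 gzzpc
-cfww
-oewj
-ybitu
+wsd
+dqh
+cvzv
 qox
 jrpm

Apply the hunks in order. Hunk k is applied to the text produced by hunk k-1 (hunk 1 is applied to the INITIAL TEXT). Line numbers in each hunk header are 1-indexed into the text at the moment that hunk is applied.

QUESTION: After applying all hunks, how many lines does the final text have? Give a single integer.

Hunk 1: at line 5 remove [grw] add [kjhcc] -> 9 lines: zehkn licx wun tyog vlrgr kjhcc azbp mti cgqu
Hunk 2: at line 2 remove [wun,tyog,vlrgr] add [sxvsz,wecqi,avnsv] -> 9 lines: zehkn licx sxvsz wecqi avnsv kjhcc azbp mti cgqu
Hunk 3: at line 2 remove [sxvsz,wecqi,avnsv] add [iiyjh,oewj] -> 8 lines: zehkn licx iiyjh oewj kjhcc azbp mti cgqu
Hunk 4: at line 1 remove [licx,iiyjh] add [gzzpc,cfww] -> 8 lines: zehkn gzzpc cfww oewj kjhcc azbp mti cgqu
Hunk 5: at line 4 remove [kjhcc,azbp,mti] add [ybitu,qox,jrpm] -> 8 lines: zehkn gzzpc cfww oewj ybitu qox jrpm cgqu
Hunk 6: at line 1 remove [cfww,oewj,ybitu] add [wsd,dqh,cvzv] -> 8 lines: zehkn gzzpc wsd dqh cvzv qox jrpm cgqu
Final line count: 8

Answer: 8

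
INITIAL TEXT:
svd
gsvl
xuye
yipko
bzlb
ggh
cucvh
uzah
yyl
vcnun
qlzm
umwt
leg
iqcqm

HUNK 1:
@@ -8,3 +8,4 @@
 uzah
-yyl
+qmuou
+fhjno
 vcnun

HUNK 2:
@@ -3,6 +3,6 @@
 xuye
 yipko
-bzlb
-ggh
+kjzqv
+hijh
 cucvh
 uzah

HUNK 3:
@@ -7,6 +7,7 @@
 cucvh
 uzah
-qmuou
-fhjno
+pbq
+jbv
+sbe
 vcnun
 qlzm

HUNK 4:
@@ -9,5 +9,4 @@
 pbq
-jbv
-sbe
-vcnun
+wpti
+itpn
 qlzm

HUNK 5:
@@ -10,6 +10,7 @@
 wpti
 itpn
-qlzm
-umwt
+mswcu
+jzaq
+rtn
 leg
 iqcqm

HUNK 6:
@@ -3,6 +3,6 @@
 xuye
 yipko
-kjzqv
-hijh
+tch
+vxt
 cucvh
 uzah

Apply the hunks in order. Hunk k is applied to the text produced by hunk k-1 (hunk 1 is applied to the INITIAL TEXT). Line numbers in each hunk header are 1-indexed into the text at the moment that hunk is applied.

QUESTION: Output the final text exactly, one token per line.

Answer: svd
gsvl
xuye
yipko
tch
vxt
cucvh
uzah
pbq
wpti
itpn
mswcu
jzaq
rtn
leg
iqcqm

Derivation:
Hunk 1: at line 8 remove [yyl] add [qmuou,fhjno] -> 15 lines: svd gsvl xuye yipko bzlb ggh cucvh uzah qmuou fhjno vcnun qlzm umwt leg iqcqm
Hunk 2: at line 3 remove [bzlb,ggh] add [kjzqv,hijh] -> 15 lines: svd gsvl xuye yipko kjzqv hijh cucvh uzah qmuou fhjno vcnun qlzm umwt leg iqcqm
Hunk 3: at line 7 remove [qmuou,fhjno] add [pbq,jbv,sbe] -> 16 lines: svd gsvl xuye yipko kjzqv hijh cucvh uzah pbq jbv sbe vcnun qlzm umwt leg iqcqm
Hunk 4: at line 9 remove [jbv,sbe,vcnun] add [wpti,itpn] -> 15 lines: svd gsvl xuye yipko kjzqv hijh cucvh uzah pbq wpti itpn qlzm umwt leg iqcqm
Hunk 5: at line 10 remove [qlzm,umwt] add [mswcu,jzaq,rtn] -> 16 lines: svd gsvl xuye yipko kjzqv hijh cucvh uzah pbq wpti itpn mswcu jzaq rtn leg iqcqm
Hunk 6: at line 3 remove [kjzqv,hijh] add [tch,vxt] -> 16 lines: svd gsvl xuye yipko tch vxt cucvh uzah pbq wpti itpn mswcu jzaq rtn leg iqcqm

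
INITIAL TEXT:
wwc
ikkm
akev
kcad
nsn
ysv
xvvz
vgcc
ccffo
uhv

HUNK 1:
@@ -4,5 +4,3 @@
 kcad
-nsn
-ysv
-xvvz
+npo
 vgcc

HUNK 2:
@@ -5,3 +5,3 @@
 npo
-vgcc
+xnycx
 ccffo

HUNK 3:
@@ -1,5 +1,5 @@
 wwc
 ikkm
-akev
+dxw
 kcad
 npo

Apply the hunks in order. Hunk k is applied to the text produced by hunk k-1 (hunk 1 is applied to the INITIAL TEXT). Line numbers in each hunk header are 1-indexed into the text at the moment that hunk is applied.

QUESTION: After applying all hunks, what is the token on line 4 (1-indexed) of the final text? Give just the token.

Hunk 1: at line 4 remove [nsn,ysv,xvvz] add [npo] -> 8 lines: wwc ikkm akev kcad npo vgcc ccffo uhv
Hunk 2: at line 5 remove [vgcc] add [xnycx] -> 8 lines: wwc ikkm akev kcad npo xnycx ccffo uhv
Hunk 3: at line 1 remove [akev] add [dxw] -> 8 lines: wwc ikkm dxw kcad npo xnycx ccffo uhv
Final line 4: kcad

Answer: kcad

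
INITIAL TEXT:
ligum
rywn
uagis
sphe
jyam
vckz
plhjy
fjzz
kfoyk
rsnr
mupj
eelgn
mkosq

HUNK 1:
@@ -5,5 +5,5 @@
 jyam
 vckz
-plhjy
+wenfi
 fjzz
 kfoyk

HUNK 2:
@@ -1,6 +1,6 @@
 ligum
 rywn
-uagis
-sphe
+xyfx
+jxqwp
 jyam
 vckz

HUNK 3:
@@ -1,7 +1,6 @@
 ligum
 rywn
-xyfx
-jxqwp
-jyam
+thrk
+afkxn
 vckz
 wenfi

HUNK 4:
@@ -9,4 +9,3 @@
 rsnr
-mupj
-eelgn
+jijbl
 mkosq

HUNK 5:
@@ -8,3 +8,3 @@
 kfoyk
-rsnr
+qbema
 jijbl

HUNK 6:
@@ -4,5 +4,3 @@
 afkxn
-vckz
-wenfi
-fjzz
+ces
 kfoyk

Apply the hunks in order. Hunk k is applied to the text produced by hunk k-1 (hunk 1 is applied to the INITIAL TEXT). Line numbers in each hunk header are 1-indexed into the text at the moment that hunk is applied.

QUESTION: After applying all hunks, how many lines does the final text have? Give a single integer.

Hunk 1: at line 5 remove [plhjy] add [wenfi] -> 13 lines: ligum rywn uagis sphe jyam vckz wenfi fjzz kfoyk rsnr mupj eelgn mkosq
Hunk 2: at line 1 remove [uagis,sphe] add [xyfx,jxqwp] -> 13 lines: ligum rywn xyfx jxqwp jyam vckz wenfi fjzz kfoyk rsnr mupj eelgn mkosq
Hunk 3: at line 1 remove [xyfx,jxqwp,jyam] add [thrk,afkxn] -> 12 lines: ligum rywn thrk afkxn vckz wenfi fjzz kfoyk rsnr mupj eelgn mkosq
Hunk 4: at line 9 remove [mupj,eelgn] add [jijbl] -> 11 lines: ligum rywn thrk afkxn vckz wenfi fjzz kfoyk rsnr jijbl mkosq
Hunk 5: at line 8 remove [rsnr] add [qbema] -> 11 lines: ligum rywn thrk afkxn vckz wenfi fjzz kfoyk qbema jijbl mkosq
Hunk 6: at line 4 remove [vckz,wenfi,fjzz] add [ces] -> 9 lines: ligum rywn thrk afkxn ces kfoyk qbema jijbl mkosq
Final line count: 9

Answer: 9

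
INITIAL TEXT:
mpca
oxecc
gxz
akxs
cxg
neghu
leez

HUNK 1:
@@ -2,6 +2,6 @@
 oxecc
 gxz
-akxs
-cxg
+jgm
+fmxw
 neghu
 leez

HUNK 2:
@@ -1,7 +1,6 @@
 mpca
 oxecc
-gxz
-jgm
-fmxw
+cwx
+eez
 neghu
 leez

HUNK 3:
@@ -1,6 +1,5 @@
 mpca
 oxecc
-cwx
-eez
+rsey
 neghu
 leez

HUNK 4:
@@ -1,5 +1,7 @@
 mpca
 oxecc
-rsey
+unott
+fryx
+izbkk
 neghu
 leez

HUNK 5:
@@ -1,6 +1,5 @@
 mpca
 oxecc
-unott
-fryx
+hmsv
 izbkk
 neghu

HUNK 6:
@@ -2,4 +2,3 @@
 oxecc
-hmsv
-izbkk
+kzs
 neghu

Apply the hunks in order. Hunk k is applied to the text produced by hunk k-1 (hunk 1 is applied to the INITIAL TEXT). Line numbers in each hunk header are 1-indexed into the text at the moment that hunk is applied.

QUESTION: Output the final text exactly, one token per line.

Hunk 1: at line 2 remove [akxs,cxg] add [jgm,fmxw] -> 7 lines: mpca oxecc gxz jgm fmxw neghu leez
Hunk 2: at line 1 remove [gxz,jgm,fmxw] add [cwx,eez] -> 6 lines: mpca oxecc cwx eez neghu leez
Hunk 3: at line 1 remove [cwx,eez] add [rsey] -> 5 lines: mpca oxecc rsey neghu leez
Hunk 4: at line 1 remove [rsey] add [unott,fryx,izbkk] -> 7 lines: mpca oxecc unott fryx izbkk neghu leez
Hunk 5: at line 1 remove [unott,fryx] add [hmsv] -> 6 lines: mpca oxecc hmsv izbkk neghu leez
Hunk 6: at line 2 remove [hmsv,izbkk] add [kzs] -> 5 lines: mpca oxecc kzs neghu leez

Answer: mpca
oxecc
kzs
neghu
leez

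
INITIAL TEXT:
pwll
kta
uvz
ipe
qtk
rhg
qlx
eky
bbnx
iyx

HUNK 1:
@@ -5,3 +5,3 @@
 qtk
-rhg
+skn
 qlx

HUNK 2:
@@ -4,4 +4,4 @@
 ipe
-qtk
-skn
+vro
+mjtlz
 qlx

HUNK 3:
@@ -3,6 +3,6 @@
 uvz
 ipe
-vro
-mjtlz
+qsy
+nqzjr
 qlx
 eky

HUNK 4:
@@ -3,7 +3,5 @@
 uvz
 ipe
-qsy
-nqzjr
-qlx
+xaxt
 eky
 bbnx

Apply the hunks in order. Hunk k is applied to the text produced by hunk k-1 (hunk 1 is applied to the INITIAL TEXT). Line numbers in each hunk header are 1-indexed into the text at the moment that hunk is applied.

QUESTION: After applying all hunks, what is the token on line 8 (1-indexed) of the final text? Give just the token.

Hunk 1: at line 5 remove [rhg] add [skn] -> 10 lines: pwll kta uvz ipe qtk skn qlx eky bbnx iyx
Hunk 2: at line 4 remove [qtk,skn] add [vro,mjtlz] -> 10 lines: pwll kta uvz ipe vro mjtlz qlx eky bbnx iyx
Hunk 3: at line 3 remove [vro,mjtlz] add [qsy,nqzjr] -> 10 lines: pwll kta uvz ipe qsy nqzjr qlx eky bbnx iyx
Hunk 4: at line 3 remove [qsy,nqzjr,qlx] add [xaxt] -> 8 lines: pwll kta uvz ipe xaxt eky bbnx iyx
Final line 8: iyx

Answer: iyx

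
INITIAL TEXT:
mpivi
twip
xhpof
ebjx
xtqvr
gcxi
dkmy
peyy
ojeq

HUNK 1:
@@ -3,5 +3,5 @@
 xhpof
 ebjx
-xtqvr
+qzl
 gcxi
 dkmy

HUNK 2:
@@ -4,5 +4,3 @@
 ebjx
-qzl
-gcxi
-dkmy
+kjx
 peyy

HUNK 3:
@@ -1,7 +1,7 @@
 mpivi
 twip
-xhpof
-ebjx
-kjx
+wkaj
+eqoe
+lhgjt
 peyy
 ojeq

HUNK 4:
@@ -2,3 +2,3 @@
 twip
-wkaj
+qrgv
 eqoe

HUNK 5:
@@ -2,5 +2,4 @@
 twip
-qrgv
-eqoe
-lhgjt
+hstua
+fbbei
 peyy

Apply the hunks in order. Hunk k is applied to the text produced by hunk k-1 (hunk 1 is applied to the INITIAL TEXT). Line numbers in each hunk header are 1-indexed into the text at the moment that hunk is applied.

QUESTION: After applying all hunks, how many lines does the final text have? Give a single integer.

Answer: 6

Derivation:
Hunk 1: at line 3 remove [xtqvr] add [qzl] -> 9 lines: mpivi twip xhpof ebjx qzl gcxi dkmy peyy ojeq
Hunk 2: at line 4 remove [qzl,gcxi,dkmy] add [kjx] -> 7 lines: mpivi twip xhpof ebjx kjx peyy ojeq
Hunk 3: at line 1 remove [xhpof,ebjx,kjx] add [wkaj,eqoe,lhgjt] -> 7 lines: mpivi twip wkaj eqoe lhgjt peyy ojeq
Hunk 4: at line 2 remove [wkaj] add [qrgv] -> 7 lines: mpivi twip qrgv eqoe lhgjt peyy ojeq
Hunk 5: at line 2 remove [qrgv,eqoe,lhgjt] add [hstua,fbbei] -> 6 lines: mpivi twip hstua fbbei peyy ojeq
Final line count: 6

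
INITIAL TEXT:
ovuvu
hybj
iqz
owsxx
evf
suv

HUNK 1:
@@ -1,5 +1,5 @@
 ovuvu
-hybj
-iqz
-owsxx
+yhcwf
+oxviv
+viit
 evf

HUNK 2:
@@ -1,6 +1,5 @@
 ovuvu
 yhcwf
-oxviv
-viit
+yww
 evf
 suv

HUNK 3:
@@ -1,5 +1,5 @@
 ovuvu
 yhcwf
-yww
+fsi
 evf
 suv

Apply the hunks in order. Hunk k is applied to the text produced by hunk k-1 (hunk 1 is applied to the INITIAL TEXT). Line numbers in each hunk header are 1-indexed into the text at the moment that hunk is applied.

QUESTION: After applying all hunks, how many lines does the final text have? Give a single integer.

Hunk 1: at line 1 remove [hybj,iqz,owsxx] add [yhcwf,oxviv,viit] -> 6 lines: ovuvu yhcwf oxviv viit evf suv
Hunk 2: at line 1 remove [oxviv,viit] add [yww] -> 5 lines: ovuvu yhcwf yww evf suv
Hunk 3: at line 1 remove [yww] add [fsi] -> 5 lines: ovuvu yhcwf fsi evf suv
Final line count: 5

Answer: 5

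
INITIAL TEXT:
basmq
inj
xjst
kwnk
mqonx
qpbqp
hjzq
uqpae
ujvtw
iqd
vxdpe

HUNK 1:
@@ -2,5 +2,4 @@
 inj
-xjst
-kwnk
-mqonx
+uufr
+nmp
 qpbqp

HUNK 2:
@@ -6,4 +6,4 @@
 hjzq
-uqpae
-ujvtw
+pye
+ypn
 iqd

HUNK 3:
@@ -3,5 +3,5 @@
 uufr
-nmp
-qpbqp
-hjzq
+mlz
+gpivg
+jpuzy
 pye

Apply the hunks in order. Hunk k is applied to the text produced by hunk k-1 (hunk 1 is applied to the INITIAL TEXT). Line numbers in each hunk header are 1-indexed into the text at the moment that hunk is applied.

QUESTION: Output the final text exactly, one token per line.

Hunk 1: at line 2 remove [xjst,kwnk,mqonx] add [uufr,nmp] -> 10 lines: basmq inj uufr nmp qpbqp hjzq uqpae ujvtw iqd vxdpe
Hunk 2: at line 6 remove [uqpae,ujvtw] add [pye,ypn] -> 10 lines: basmq inj uufr nmp qpbqp hjzq pye ypn iqd vxdpe
Hunk 3: at line 3 remove [nmp,qpbqp,hjzq] add [mlz,gpivg,jpuzy] -> 10 lines: basmq inj uufr mlz gpivg jpuzy pye ypn iqd vxdpe

Answer: basmq
inj
uufr
mlz
gpivg
jpuzy
pye
ypn
iqd
vxdpe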